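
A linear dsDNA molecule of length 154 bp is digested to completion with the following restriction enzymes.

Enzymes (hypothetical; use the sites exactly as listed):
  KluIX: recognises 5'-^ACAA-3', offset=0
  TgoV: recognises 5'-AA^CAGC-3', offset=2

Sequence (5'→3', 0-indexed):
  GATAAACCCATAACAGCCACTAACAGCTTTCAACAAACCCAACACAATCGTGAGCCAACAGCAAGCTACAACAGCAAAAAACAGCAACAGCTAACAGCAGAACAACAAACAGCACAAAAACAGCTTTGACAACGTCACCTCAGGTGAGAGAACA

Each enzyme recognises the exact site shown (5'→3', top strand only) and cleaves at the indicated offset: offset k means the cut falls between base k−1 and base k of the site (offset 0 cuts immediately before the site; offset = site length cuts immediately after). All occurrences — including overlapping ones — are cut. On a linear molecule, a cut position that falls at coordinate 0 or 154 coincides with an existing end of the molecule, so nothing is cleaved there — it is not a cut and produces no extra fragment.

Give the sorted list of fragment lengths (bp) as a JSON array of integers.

[3,4,4,5,6,7,7,7,8,9,9,10,10,11,13,15,26]

Scan for sites:
  KluIX ACAA/0: at [32, 43, 67, 101, 104, 113, 128] ⇒ [32, 43, 67, 101, 104, 113, 128]
  TgoV AACAGC/2: at [11, 21, 56, 69, 79, 85, 92, 107, 118] ⇒ [13, 23, 58, 71, 81, 87, 94, 109, 120]

Pooled cuts: [13, 23, 32, 43, 58, 67, 71, 81, 87, 94, 101, 104, 109, 113, 120, 128]

Fragment lengths:
  [0,13): 13 bp
  [13,23): 10 bp
  [23,32): 9 bp
  [32,43): 11 bp
  [43,58): 15 bp
  [58,67): 9 bp
  [67,71): 4 bp
  [71,81): 10 bp
  [81,87): 6 bp
  [87,94): 7 bp
  [94,101): 7 bp
  [101,104): 3 bp
  [104,109): 5 bp
  [109,113): 4 bp
  [113,120): 7 bp
  [120,128): 8 bp
  [128,154): 26 bp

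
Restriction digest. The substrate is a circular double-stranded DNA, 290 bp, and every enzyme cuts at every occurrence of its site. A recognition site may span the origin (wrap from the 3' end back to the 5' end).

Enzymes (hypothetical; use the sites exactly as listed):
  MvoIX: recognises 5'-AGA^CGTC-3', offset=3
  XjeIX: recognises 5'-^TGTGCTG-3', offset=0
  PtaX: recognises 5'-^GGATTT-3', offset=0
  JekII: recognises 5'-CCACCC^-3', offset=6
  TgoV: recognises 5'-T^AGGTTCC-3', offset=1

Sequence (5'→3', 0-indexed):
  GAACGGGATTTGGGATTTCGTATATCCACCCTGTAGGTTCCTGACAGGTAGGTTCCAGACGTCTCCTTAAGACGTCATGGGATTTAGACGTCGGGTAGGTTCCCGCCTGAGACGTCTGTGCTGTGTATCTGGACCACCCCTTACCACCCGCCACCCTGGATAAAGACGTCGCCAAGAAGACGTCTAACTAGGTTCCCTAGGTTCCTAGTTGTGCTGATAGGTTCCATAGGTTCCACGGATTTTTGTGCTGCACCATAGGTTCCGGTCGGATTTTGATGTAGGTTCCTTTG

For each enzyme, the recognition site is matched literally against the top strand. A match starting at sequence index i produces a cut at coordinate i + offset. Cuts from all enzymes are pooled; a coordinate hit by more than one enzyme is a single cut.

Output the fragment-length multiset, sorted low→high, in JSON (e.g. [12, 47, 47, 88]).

[3,4,7,7,7,7,8,9,9,9,9,9,9,10,10,10,11,11,12,13,13,14,15,16,16,19,23]

Scan for sites:
  MvoIX AGACGTC/3: at [56, 69, 85, 109, 163, 177] ⇒ [59, 72, 88, 112, 166, 180]
  XjeIX TGTGCTG/0: at [116, 209, 243] ⇒ [116, 209, 243]
  PtaX GGATTT/0: at [5, 12, 79, 236, 267] ⇒ [5, 12, 79, 236, 267]
  JekII CCACCC/6: at [25, 133, 143, 150] ⇒ [31, 139, 149, 156]
  TgoV TAGGTTCC/1: at [33, 48, 95, 188, 197, 217, 226, 255, 278] ⇒ [34, 49, 96, 189, 198, 218, 227, 256, 279]

Pooled cuts: [5, 12, 31, 34, 49, 59, 72, 79, 88, 96, 112, 116, 139, 149, 156, 166, 180, 189, 198, 209, 218, 227, 236, 243, 256, 267, 279]

Fragment lengths:
  5→12: 7 bp
  12→31: 19 bp
  31→34: 3 bp
  34→49: 15 bp
  49→59: 10 bp
  59→72: 13 bp
  72→79: 7 bp
  79→88: 9 bp
  88→96: 8 bp
  96→112: 16 bp
  112→116: 4 bp
  116→139: 23 bp
  139→149: 10 bp
  149→156: 7 bp
  156→166: 10 bp
  166→180: 14 bp
  180→189: 9 bp
  189→198: 9 bp
  198→209: 11 bp
  209→218: 9 bp
  218→227: 9 bp
  227→236: 9 bp
  236→243: 7 bp
  243→256: 13 bp
  256→267: 11 bp
  267→279: 12 bp
  279→5 (wrap): 290-279+5 = 16 bp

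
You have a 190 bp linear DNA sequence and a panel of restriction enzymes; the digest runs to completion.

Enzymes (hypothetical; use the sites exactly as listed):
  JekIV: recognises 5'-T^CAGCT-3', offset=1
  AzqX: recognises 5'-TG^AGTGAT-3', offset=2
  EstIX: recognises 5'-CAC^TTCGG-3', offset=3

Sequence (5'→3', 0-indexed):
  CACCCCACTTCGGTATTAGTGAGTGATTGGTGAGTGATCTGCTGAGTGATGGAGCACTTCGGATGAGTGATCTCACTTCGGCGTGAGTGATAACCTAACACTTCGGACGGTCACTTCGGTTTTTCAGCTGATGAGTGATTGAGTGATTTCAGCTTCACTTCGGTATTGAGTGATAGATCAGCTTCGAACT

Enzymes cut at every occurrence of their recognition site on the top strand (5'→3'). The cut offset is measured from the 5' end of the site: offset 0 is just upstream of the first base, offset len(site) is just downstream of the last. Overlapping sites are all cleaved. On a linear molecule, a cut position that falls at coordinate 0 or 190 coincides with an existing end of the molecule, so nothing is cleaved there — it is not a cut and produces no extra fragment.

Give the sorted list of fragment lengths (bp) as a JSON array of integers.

[8,8,8,8,9,9,9,10,10,10,11,11,12,12,13,13,13,16]

Scan for sites:
  JekIV TCAGCT/1: at [123, 148, 177] ⇒ [124, 149, 178]
  AzqX TGAGTGAT/2: at [19, 30, 42, 63, 83, 131, 139, 166] ⇒ [21, 32, 44, 65, 85, 133, 141, 168]
  EstIX CACTTCGG/3: at [5, 54, 73, 98, 111, 155] ⇒ [8, 57, 76, 101, 114, 158]

All cut coordinates (distinct, sorted): [8, 21, 32, 44, 57, 65, 76, 85, 101, 114, 124, 133, 141, 149, 158, 168, 178]

Fragment lengths:
  [0,8): 8 bp
  [8,21): 13 bp
  [21,32): 11 bp
  [32,44): 12 bp
  [44,57): 13 bp
  [57,65): 8 bp
  [65,76): 11 bp
  [76,85): 9 bp
  [85,101): 16 bp
  [101,114): 13 bp
  [114,124): 10 bp
  [124,133): 9 bp
  [133,141): 8 bp
  [141,149): 8 bp
  [149,158): 9 bp
  [158,168): 10 bp
  [168,178): 10 bp
  [178,190): 12 bp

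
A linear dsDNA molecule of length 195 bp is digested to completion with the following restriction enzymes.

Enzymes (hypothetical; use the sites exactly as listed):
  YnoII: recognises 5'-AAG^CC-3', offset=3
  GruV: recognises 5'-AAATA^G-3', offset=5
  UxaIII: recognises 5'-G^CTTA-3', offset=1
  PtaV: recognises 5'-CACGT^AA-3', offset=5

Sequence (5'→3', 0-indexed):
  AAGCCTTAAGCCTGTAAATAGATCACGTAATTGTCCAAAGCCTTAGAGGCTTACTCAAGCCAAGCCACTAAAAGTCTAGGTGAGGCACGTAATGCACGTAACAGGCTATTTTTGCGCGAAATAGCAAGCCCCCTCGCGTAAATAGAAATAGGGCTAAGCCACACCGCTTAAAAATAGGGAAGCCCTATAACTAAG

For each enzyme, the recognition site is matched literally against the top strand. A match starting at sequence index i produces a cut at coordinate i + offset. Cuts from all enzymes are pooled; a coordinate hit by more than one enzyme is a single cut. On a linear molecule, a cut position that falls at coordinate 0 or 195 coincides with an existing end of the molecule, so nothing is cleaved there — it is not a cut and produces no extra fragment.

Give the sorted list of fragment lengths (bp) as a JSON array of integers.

[3,5,5,6,6,7,8,8,8,9,9,10,10,10,12,13,16,24,26]

Site scan:
  YnoII (AAGCC, off=3): starts [0, 7, 37, 56, 61, 125, 155, 179] → cuts [3, 10, 40, 59, 64, 128, 158, 182]
  GruV (AAATAG, off=5): starts [15, 118, 139, 145, 171] → cuts [20, 123, 144, 150, 176]
  UxaIII (GCTTA, off=1): starts [48, 165] → cuts [49, 166]
  PtaV (CACGTAA, off=5): starts [23, 85, 94] → cuts [28, 90, 99]

Pooled cuts: [3, 10, 20, 28, 40, 49, 59, 64, 90, 99, 123, 128, 144, 150, 158, 166, 176, 182]

Fragment lengths:
  [0,3): 3 bp
  [3,10): 7 bp
  [10,20): 10 bp
  [20,28): 8 bp
  [28,40): 12 bp
  [40,49): 9 bp
  [49,59): 10 bp
  [59,64): 5 bp
  [64,90): 26 bp
  [90,99): 9 bp
  [99,123): 24 bp
  [123,128): 5 bp
  [128,144): 16 bp
  [144,150): 6 bp
  [150,158): 8 bp
  [158,166): 8 bp
  [166,176): 10 bp
  [176,182): 6 bp
  [182,195): 13 bp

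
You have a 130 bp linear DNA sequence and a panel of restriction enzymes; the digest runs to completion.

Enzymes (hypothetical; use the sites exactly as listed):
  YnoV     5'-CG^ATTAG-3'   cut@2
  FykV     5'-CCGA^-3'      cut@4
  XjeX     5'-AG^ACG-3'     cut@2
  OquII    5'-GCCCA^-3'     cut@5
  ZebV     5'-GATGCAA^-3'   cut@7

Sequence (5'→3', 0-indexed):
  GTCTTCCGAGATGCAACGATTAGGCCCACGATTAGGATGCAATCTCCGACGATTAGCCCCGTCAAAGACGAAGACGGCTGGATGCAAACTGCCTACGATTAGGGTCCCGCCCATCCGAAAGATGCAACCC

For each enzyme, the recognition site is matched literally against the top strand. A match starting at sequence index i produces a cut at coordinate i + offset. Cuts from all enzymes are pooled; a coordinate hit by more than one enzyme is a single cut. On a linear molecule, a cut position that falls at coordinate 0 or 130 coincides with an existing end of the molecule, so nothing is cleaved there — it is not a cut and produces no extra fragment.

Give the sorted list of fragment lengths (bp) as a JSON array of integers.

Scan for sites:
  YnoV CGATTAG/2: at [16, 28, 49, 95] ⇒ [18, 30, 51, 97]
  FykV CCGA/4: at [5, 45, 114] ⇒ [9, 49, 118]
  XjeX AGACG/2: at [65, 71] ⇒ [67, 73]
  OquII GCCCA/5: at [23, 108] ⇒ [28, 113]
  ZebV GATGCAA/7: at [9, 35, 80, 120] ⇒ [16, 42, 87, 127]

All cut coordinates (distinct, sorted): [9, 16, 18, 28, 30, 42, 49, 51, 67, 73, 87, 97, 113, 118, 127]

Fragments:
  [0,9): 9 bp
  [9,16): 7 bp
  [16,18): 2 bp
  [18,28): 10 bp
  [28,30): 2 bp
  [30,42): 12 bp
  [42,49): 7 bp
  [49,51): 2 bp
  [51,67): 16 bp
  [67,73): 6 bp
  [73,87): 14 bp
  [87,97): 10 bp
  [97,113): 16 bp
  [113,118): 5 bp
  [118,127): 9 bp
  [127,130): 3 bp

[2,2,2,3,5,6,7,7,9,9,10,10,12,14,16,16]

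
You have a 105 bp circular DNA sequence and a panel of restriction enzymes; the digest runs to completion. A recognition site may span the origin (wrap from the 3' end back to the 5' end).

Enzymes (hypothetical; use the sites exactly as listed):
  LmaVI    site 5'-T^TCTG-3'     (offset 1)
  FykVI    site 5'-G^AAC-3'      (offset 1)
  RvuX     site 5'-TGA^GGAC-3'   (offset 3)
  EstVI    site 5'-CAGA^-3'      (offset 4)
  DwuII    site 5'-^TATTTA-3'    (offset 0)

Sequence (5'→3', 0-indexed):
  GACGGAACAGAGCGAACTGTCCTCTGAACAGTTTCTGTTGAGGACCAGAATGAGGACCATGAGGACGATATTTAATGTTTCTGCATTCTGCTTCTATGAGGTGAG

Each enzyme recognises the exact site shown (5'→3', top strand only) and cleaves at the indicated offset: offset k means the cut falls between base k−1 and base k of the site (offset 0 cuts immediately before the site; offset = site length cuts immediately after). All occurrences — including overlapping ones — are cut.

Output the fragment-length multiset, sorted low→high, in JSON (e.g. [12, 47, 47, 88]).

[3,4,6,6,6,7,7,8,8,9,11,12,18]

Scan for sites:
  LmaVI (TTCTG, off=1): starts [32, 78, 85] → cuts [33, 79, 86]
  FykVI (GAAC, off=1): starts [4, 13, 25] → cuts [5, 14, 26]
  RvuX (TGAGGAC, off=3): starts [38, 50, 59, 101] → cuts [41, 53, 62, 104]
  EstVI (CAGA, off=4): starts [7, 45] → cuts [11, 49]
  DwuII (TATTTA, off=0): starts [68] → cuts [68]

All cut coordinates (distinct, sorted): [5, 11, 14, 26, 33, 41, 49, 53, 62, 68, 79, 86, 104]

Fragment lengths:
  5→11: 6 bp
  11→14: 3 bp
  14→26: 12 bp
  26→33: 7 bp
  33→41: 8 bp
  41→49: 8 bp
  49→53: 4 bp
  53→62: 9 bp
  62→68: 6 bp
  68→79: 11 bp
  79→86: 7 bp
  86→104: 18 bp
  104→5 (wrap): 105-104+5 = 6 bp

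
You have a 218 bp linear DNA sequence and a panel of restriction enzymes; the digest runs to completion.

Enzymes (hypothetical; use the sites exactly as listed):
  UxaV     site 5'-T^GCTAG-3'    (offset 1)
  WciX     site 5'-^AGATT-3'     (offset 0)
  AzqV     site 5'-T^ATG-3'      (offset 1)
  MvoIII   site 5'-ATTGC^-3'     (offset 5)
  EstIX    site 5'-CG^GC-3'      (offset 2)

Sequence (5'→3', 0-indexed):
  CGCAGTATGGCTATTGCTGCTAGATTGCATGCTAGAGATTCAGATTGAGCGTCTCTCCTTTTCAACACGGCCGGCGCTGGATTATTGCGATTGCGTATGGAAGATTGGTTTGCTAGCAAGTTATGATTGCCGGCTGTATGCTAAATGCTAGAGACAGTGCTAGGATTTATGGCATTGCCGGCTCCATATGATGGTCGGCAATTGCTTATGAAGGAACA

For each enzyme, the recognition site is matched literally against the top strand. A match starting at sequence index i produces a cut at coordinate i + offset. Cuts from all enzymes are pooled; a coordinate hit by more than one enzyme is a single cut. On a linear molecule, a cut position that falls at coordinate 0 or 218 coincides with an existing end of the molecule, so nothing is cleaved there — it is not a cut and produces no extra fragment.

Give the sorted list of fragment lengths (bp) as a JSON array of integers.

[1,2,2,2,2,2,3,4,5,5,5,6,6,6,7,7,8,8,9,10,10,10,10,11,11,11,12,15,28]

Per-enzyme occurrences:
  UxaV (TGCTAG, off=1): starts [17, 29, 110, 145, 157] → cuts [18, 30, 111, 146, 158]
  WciX (AGATT, off=0): starts [21, 35, 41, 101] → cuts [21, 35, 41, 101]
  AzqV (TATG, off=1): starts [5, 95, 121, 136, 167, 186, 206] → cuts [6, 96, 122, 137, 168, 187, 207]
  MvoIII (ATTGC, off=5): starts [12, 23, 83, 89, 125, 173, 200] → cuts [17, 28, 88, 94, 130, 178, 205]
  EstIX (CGGC, off=2): starts [67, 71, 130, 178, 195] → cuts [69, 73, 132, 180, 197]

All cut coordinates (distinct, sorted): [6, 17, 18, 21, 28, 30, 35, 41, 69, 73, 88, 94, 96, 101, 111, 122, 130, 132, 137, 146, 158, 168, 178, 180, 187, 197, 205, 207]

Fragment lengths:
  [0,6): 6 bp
  [6,17): 11 bp
  [17,18): 1 bp
  [18,21): 3 bp
  [21,28): 7 bp
  [28,30): 2 bp
  [30,35): 5 bp
  [35,41): 6 bp
  [41,69): 28 bp
  [69,73): 4 bp
  [73,88): 15 bp
  [88,94): 6 bp
  [94,96): 2 bp
  [96,101): 5 bp
  [101,111): 10 bp
  [111,122): 11 bp
  [122,130): 8 bp
  [130,132): 2 bp
  [132,137): 5 bp
  [137,146): 9 bp
  [146,158): 12 bp
  [158,168): 10 bp
  [168,178): 10 bp
  [178,180): 2 bp
  [180,187): 7 bp
  [187,197): 10 bp
  [197,205): 8 bp
  [205,207): 2 bp
  [207,218): 11 bp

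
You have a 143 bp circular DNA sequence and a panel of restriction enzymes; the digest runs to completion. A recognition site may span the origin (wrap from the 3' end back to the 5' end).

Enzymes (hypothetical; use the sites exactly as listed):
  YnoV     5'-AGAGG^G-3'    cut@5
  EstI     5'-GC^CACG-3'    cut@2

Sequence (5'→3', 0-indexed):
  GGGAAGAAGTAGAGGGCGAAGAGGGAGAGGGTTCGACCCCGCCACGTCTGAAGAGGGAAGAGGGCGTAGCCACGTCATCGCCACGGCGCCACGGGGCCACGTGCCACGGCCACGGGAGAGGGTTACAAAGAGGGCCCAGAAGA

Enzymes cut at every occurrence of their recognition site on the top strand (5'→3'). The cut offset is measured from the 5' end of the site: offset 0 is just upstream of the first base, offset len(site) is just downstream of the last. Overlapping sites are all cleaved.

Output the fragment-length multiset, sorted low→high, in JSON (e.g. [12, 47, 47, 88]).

Site scan:
  YnoV AGAGGG/5: at [10, 19, 25, 51, 58, 116, 128, 140] ⇒ [2, 15, 24, 30, 56, 63, 121, 133]
  EstI GCCACG/2: at [40, 68, 79, 87, 95, 102, 108] ⇒ [42, 70, 81, 89, 97, 104, 110]

Pooled cuts: [2, 15, 24, 30, 42, 56, 63, 70, 81, 89, 97, 104, 110, 121, 133]

Fragment lengths:
  2→15: 13 bp
  15→24: 9 bp
  24→30: 6 bp
  30→42: 12 bp
  42→56: 14 bp
  56→63: 7 bp
  63→70: 7 bp
  70→81: 11 bp
  81→89: 8 bp
  89→97: 8 bp
  97→104: 7 bp
  104→110: 6 bp
  110→121: 11 bp
  121→133: 12 bp
  133→2 (wrap): 143-133+2 = 12 bp

[6,6,7,7,7,8,8,9,11,11,12,12,12,13,14]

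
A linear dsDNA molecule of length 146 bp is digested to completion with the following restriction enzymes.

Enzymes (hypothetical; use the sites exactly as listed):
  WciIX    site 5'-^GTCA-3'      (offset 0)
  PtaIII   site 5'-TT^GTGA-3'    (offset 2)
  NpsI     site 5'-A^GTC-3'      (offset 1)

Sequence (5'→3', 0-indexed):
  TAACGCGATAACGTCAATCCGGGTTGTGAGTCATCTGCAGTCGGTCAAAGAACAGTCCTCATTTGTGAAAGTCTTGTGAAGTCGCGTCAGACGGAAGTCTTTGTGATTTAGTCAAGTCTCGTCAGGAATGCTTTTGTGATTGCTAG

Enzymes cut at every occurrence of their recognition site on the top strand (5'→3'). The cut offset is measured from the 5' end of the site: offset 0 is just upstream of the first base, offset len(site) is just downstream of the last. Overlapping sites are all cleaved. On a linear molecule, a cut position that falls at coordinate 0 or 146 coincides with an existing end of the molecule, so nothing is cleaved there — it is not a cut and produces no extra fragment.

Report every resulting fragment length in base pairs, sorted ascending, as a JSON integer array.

[4,4,5,5,5,5,5,6,6,8,10,10,11,11,11,12,13,15]

Per-enzyme occurrences:
  WciIX GTCA/0: at [12, 29, 43, 85, 110, 120] ⇒ [12, 29, 43, 85, 110, 120]
  PtaIII TTGTGA/2: at [23, 62, 73, 100, 133] ⇒ [25, 64, 75, 102, 135]
  NpsI AGTC/1: at [28, 38, 53, 69, 79, 95, 109, 114] ⇒ [29, 39, 54, 70, 80, 96, 110, 115]

Pooled cuts: [12, 25, 29, 39, 43, 54, 64, 70, 75, 80, 85, 96, 102, 110, 115, 120, 135]

Fragments:
  [0,12): 12 bp
  [12,25): 13 bp
  [25,29): 4 bp
  [29,39): 10 bp
  [39,43): 4 bp
  [43,54): 11 bp
  [54,64): 10 bp
  [64,70): 6 bp
  [70,75): 5 bp
  [75,80): 5 bp
  [80,85): 5 bp
  [85,96): 11 bp
  [96,102): 6 bp
  [102,110): 8 bp
  [110,115): 5 bp
  [115,120): 5 bp
  [120,135): 15 bp
  [135,146): 11 bp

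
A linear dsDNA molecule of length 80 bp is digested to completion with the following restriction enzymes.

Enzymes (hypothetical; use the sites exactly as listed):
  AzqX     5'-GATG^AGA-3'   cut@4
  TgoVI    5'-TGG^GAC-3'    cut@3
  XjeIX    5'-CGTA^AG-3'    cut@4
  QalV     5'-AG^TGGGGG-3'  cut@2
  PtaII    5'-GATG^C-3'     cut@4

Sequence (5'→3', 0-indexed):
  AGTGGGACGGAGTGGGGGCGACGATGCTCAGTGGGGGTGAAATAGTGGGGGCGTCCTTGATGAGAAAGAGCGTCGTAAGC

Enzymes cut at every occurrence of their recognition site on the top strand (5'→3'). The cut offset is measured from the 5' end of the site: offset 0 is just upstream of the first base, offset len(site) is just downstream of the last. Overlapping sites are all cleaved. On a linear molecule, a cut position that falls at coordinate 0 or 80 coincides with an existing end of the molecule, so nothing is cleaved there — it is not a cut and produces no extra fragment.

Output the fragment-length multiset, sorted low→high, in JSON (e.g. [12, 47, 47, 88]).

Per-enzyme occurrences:
  AzqX (GATGAGA, off=4): starts [58] → cuts [62]
  TgoVI (TGGGAC, off=3): starts [2] → cuts [5]
  XjeIX (CGTAAG, off=4): starts [73] → cuts [77]
  QalV (AGTGGGGG, off=2): starts [10, 29, 43] → cuts [12, 31, 45]
  PtaII (GATGC, off=4): starts [22] → cuts [26]

All cut coordinates (distinct, sorted): [5, 12, 26, 31, 45, 62, 77]

Fragment lengths:
  [0,5): 5 bp
  [5,12): 7 bp
  [12,26): 14 bp
  [26,31): 5 bp
  [31,45): 14 bp
  [45,62): 17 bp
  [62,77): 15 bp
  [77,80): 3 bp

[3,5,5,7,14,14,15,17]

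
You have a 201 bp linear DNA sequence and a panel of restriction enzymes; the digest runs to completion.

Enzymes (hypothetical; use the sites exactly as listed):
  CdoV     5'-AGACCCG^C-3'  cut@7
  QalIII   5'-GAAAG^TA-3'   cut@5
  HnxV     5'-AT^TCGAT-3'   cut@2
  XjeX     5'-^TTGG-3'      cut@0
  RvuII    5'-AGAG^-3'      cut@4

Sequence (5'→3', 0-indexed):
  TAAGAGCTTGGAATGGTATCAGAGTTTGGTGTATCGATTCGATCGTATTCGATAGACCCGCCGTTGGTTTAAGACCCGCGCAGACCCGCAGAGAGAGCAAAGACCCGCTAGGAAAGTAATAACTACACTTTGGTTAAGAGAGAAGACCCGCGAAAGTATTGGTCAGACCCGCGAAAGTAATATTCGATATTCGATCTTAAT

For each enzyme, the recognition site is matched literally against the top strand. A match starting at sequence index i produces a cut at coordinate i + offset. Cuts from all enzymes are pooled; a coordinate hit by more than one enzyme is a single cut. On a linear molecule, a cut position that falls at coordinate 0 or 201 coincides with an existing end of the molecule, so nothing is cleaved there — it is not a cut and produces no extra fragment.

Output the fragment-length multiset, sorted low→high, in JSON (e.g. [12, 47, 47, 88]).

[1,1,2,2,2,2,3,5,6,6,6,6,7,8,9,10,10,10,11,11,12,13,13,13,15,17]

Site scan:
  CdoV (AGACCCGC, off=7): starts [53, 71, 81, 100, 143, 164] → cuts [60, 78, 88, 107, 150, 171]
  QalIII (GAAAGTA, off=5): starts [111, 151, 172] → cuts [116, 156, 177]
  HnxV (ATTCGAT, off=2): starts [36, 46, 181, 188] → cuts [38, 48, 183, 190]
  XjeX (TTGG, off=0): starts [7, 25, 63, 129, 158] → cuts [7, 25, 63, 129, 158]
  RvuII (AGAG, off=4): starts [2, 20, 89, 91, 93, 136, 138] → cuts [6, 24, 93, 95, 97, 140, 142]

All cut coordinates (distinct, sorted): [6, 7, 24, 25, 38, 48, 60, 63, 78, 88, 93, 95, 97, 107, 116, 129, 140, 142, 150, 156, 158, 171, 177, 183, 190]

Fragments:
  [0,6): 6 bp
  [6,7): 1 bp
  [7,24): 17 bp
  [24,25): 1 bp
  [25,38): 13 bp
  [38,48): 10 bp
  [48,60): 12 bp
  [60,63): 3 bp
  [63,78): 15 bp
  [78,88): 10 bp
  [88,93): 5 bp
  [93,95): 2 bp
  [95,97): 2 bp
  [97,107): 10 bp
  [107,116): 9 bp
  [116,129): 13 bp
  [129,140): 11 bp
  [140,142): 2 bp
  [142,150): 8 bp
  [150,156): 6 bp
  [156,158): 2 bp
  [158,171): 13 bp
  [171,177): 6 bp
  [177,183): 6 bp
  [183,190): 7 bp
  [190,201): 11 bp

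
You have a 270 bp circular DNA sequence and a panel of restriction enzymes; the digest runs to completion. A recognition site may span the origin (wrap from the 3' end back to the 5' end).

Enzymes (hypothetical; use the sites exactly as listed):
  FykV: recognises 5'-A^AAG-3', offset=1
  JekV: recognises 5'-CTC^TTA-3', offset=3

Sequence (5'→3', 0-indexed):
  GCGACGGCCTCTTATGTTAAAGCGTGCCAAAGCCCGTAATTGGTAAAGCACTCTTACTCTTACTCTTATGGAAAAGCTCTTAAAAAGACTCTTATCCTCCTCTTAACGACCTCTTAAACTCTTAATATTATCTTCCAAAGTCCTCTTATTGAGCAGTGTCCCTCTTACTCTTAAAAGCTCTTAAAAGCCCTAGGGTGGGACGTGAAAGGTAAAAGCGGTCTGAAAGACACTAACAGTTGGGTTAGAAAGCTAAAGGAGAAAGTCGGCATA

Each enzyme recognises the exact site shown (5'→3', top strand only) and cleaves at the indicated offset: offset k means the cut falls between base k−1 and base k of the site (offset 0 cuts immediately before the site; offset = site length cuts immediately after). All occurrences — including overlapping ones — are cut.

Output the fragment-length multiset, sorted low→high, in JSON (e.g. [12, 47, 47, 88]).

Site scan:
  FykV (AAAG, off=1): starts [18, 28, 44, 72, 83, 136, 173, 183, 204, 211, 222, 245, 251, 258] → cuts [19, 29, 45, 73, 84, 137, 174, 184, 205, 212, 223, 246, 252, 259]
  JekV (CTCTTA, off=3): starts [8, 50, 56, 62, 76, 88, 99, 110, 118, 142, 161, 167, 177] → cuts [11, 53, 59, 65, 79, 91, 102, 113, 121, 145, 164, 170, 180]

Pooled cuts: [11, 19, 29, 45, 53, 59, 65, 73, 79, 84, 91, 102, 113, 121, 137, 145, 164, 170, 174, 180, 184, 205, 212, 223, 246, 252, 259]

Fragments:
  11→19: 8 bp
  19→29: 10 bp
  29→45: 16 bp
  45→53: 8 bp
  53→59: 6 bp
  59→65: 6 bp
  65→73: 8 bp
  73→79: 6 bp
  79→84: 5 bp
  84→91: 7 bp
  91→102: 11 bp
  102→113: 11 bp
  113→121: 8 bp
  121→137: 16 bp
  137→145: 8 bp
  145→164: 19 bp
  164→170: 6 bp
  170→174: 4 bp
  174→180: 6 bp
  180→184: 4 bp
  184→205: 21 bp
  205→212: 7 bp
  212→223: 11 bp
  223→246: 23 bp
  246→252: 6 bp
  252→259: 7 bp
  259→11 (wrap): 270-259+11 = 22 bp

[4,4,5,6,6,6,6,6,6,7,7,7,8,8,8,8,8,10,11,11,11,16,16,19,21,22,23]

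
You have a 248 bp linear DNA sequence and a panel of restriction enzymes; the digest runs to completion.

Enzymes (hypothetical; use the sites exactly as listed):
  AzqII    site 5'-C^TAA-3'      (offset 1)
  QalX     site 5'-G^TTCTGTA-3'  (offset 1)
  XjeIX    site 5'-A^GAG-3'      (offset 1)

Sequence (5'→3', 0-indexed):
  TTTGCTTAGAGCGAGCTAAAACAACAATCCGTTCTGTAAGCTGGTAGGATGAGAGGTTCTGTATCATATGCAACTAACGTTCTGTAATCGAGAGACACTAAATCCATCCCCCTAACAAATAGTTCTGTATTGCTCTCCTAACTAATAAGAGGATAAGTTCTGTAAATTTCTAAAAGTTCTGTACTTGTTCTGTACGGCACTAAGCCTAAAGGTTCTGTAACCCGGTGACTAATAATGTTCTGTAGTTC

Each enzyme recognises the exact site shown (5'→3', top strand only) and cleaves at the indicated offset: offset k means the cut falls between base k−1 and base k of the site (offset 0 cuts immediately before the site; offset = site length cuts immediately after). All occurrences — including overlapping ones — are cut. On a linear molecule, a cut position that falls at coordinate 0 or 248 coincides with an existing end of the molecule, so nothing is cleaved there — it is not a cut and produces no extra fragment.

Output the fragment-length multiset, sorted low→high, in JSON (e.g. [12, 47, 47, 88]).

Site scan:
  AzqII CTAA/1: at [15, 73, 97, 111, 137, 141, 169, 199, 205, 228] ⇒ [16, 74, 98, 112, 138, 142, 170, 200, 206, 229]
  QalX GTTCTGTA/1: at [30, 55, 78, 121, 156, 175, 186, 211, 236] ⇒ [31, 56, 79, 122, 157, 176, 187, 212, 237]
  XjeIX AGAG/1: at [7, 51, 90, 147] ⇒ [8, 52, 91, 148]

Pooled cuts: [8, 16, 31, 52, 56, 74, 79, 91, 98, 112, 122, 138, 142, 148, 157, 170, 176, 187, 200, 206, 212, 229, 237]

Fragments:
  [0,8): 8 bp
  [8,16): 8 bp
  [16,31): 15 bp
  [31,52): 21 bp
  [52,56): 4 bp
  [56,74): 18 bp
  [74,79): 5 bp
  [79,91): 12 bp
  [91,98): 7 bp
  [98,112): 14 bp
  [112,122): 10 bp
  [122,138): 16 bp
  [138,142): 4 bp
  [142,148): 6 bp
  [148,157): 9 bp
  [157,170): 13 bp
  [170,176): 6 bp
  [176,187): 11 bp
  [187,200): 13 bp
  [200,206): 6 bp
  [206,212): 6 bp
  [212,229): 17 bp
  [229,237): 8 bp
  [237,248): 11 bp

[4,4,5,6,6,6,6,7,8,8,8,9,10,11,11,12,13,13,14,15,16,17,18,21]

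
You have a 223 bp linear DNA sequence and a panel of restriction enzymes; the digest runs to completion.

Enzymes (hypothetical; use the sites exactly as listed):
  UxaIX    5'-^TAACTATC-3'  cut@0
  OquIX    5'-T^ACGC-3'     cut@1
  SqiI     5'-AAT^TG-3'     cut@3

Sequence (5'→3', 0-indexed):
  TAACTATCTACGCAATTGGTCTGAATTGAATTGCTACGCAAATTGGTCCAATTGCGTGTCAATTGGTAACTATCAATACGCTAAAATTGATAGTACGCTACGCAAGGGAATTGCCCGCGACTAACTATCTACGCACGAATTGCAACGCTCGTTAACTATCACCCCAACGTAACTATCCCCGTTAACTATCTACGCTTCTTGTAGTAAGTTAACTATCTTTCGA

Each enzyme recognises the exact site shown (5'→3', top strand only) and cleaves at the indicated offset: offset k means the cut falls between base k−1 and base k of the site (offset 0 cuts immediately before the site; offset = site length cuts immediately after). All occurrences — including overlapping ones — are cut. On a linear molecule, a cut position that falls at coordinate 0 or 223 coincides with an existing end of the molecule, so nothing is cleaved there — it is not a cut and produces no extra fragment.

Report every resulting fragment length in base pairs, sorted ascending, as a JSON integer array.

Per-enzyme occurrences:
  UxaIX (TAACTATC, off=0): starts [0, 66, 121, 152, 169, 182, 209] → cuts [66, 121, 152, 169, 182, 209] (position 0 is a terminus of the linear molecule — no cut)
  OquIX (TACGC, off=1): starts [8, 34, 76, 93, 98, 129, 190] → cuts [9, 35, 77, 94, 99, 130, 191]
  SqiI (AATTG, off=3): starts [13, 23, 28, 40, 49, 60, 84, 108, 137] → cuts [16, 26, 31, 43, 52, 63, 87, 111, 140]

All cut coordinates (distinct, sorted): [9, 16, 26, 31, 35, 43, 52, 63, 66, 77, 87, 94, 99, 111, 121, 130, 140, 152, 169, 182, 191, 209]

Fragments:
  [0,9): 9 bp
  [9,16): 7 bp
  [16,26): 10 bp
  [26,31): 5 bp
  [31,35): 4 bp
  [35,43): 8 bp
  [43,52): 9 bp
  [52,63): 11 bp
  [63,66): 3 bp
  [66,77): 11 bp
  [77,87): 10 bp
  [87,94): 7 bp
  [94,99): 5 bp
  [99,111): 12 bp
  [111,121): 10 bp
  [121,130): 9 bp
  [130,140): 10 bp
  [140,152): 12 bp
  [152,169): 17 bp
  [169,182): 13 bp
  [182,191): 9 bp
  [191,209): 18 bp
  [209,223): 14 bp

[3,4,5,5,7,7,8,9,9,9,9,10,10,10,10,11,11,12,12,13,14,17,18]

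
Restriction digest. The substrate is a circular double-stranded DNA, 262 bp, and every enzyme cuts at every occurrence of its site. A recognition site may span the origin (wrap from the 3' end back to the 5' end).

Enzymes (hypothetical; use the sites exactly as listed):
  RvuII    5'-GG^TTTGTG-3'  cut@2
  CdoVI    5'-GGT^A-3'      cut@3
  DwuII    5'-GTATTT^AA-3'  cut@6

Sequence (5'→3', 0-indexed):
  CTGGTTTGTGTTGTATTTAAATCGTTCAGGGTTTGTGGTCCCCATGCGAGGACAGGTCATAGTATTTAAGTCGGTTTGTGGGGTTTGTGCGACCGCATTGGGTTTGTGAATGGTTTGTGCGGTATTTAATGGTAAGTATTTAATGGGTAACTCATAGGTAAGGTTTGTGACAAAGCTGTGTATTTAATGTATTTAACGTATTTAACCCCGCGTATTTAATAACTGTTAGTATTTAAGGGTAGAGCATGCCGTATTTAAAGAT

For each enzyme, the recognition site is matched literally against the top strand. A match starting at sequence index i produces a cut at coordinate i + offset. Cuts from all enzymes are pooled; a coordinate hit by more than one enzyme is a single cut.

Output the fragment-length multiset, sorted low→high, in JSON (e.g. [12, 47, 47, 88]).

Per-enzyme occurrences:
  RvuII GGTTTGTG/2: at [2, 29, 72, 81, 100, 111, 161] ⇒ [4, 31, 74, 83, 102, 113, 163]
  CdoVI GGTA/3: at [120, 130, 145, 156, 237] ⇒ [123, 133, 148, 159, 240]
  DwuII GTATTTAA/6: at [12, 61, 121, 135, 179, 188, 197, 211, 228, 250] ⇒ [18, 67, 127, 141, 185, 194, 203, 217, 234, 256]

Pooled cuts: [4, 18, 31, 67, 74, 83, 102, 113, 123, 127, 133, 141, 148, 159, 163, 185, 194, 203, 217, 234, 240, 256]

Fragment lengths:
  4→18: 14 bp
  18→31: 13 bp
  31→67: 36 bp
  67→74: 7 bp
  74→83: 9 bp
  83→102: 19 bp
  102→113: 11 bp
  113→123: 10 bp
  123→127: 4 bp
  127→133: 6 bp
  133→141: 8 bp
  141→148: 7 bp
  148→159: 11 bp
  159→163: 4 bp
  163→185: 22 bp
  185→194: 9 bp
  194→203: 9 bp
  203→217: 14 bp
  217→234: 17 bp
  234→240: 6 bp
  240→256: 16 bp
  256→4 (wrap): 262-256+4 = 10 bp

[4,4,6,6,7,7,8,9,9,9,10,10,11,11,13,14,14,16,17,19,22,36]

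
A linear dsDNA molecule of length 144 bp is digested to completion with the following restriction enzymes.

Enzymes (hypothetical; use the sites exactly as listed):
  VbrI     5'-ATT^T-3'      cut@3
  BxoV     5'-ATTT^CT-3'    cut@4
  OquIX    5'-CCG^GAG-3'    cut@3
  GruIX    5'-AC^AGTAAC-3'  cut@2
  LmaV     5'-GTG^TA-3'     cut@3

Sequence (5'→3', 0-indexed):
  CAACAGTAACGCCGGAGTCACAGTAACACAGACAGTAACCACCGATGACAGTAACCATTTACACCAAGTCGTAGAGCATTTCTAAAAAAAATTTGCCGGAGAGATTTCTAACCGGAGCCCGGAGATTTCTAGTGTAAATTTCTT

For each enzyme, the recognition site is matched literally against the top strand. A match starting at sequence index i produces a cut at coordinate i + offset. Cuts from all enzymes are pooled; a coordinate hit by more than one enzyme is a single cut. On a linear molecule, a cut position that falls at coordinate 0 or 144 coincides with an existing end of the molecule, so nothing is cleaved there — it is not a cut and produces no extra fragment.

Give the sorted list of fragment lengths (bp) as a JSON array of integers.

[1,1,1,1,3,4,5,6,6,6,7,7,7,8,10,10,12,12,16,21]

Site scan:
  VbrI (ATTT, off=3): starts [56, 77, 90, 103, 124, 137] → cuts [59, 80, 93, 106, 127, 140]
  BxoV (ATTTCT, off=4): starts [77, 103, 124, 137] → cuts [81, 107, 128, 141]
  OquIX (CCGGAG, off=3): starts [11, 95, 111, 118] → cuts [14, 98, 114, 121]
  GruIX (ACAGTAAC, off=2): starts [2, 19, 31, 47] → cuts [4, 21, 33, 49]
  LmaV (GTGTA, off=3): starts [131] → cuts [134]

All cut coordinates (distinct, sorted): [4, 14, 21, 33, 49, 59, 80, 81, 93, 98, 106, 107, 114, 121, 127, 128, 134, 140, 141]

Fragments:
  [0,4): 4 bp
  [4,14): 10 bp
  [14,21): 7 bp
  [21,33): 12 bp
  [33,49): 16 bp
  [49,59): 10 bp
  [59,80): 21 bp
  [80,81): 1 bp
  [81,93): 12 bp
  [93,98): 5 bp
  [98,106): 8 bp
  [106,107): 1 bp
  [107,114): 7 bp
  [114,121): 7 bp
  [121,127): 6 bp
  [127,128): 1 bp
  [128,134): 6 bp
  [134,140): 6 bp
  [140,141): 1 bp
  [141,144): 3 bp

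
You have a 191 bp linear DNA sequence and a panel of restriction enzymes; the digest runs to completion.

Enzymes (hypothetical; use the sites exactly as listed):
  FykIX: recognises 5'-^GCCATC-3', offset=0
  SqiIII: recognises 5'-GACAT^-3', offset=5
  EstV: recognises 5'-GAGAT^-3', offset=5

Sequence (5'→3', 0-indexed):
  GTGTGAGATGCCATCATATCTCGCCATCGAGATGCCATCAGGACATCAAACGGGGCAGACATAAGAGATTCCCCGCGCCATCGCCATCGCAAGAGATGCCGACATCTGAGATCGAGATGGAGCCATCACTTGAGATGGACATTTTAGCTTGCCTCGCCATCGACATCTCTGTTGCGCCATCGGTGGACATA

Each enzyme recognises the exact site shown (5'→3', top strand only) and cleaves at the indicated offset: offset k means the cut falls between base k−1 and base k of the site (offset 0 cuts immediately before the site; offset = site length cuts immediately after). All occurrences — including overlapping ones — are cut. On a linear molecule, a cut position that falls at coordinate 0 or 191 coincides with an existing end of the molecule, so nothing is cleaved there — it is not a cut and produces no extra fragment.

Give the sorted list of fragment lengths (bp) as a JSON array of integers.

Per-enzyme occurrences:
  FykIX GCCATC/0: at [9, 22, 33, 76, 82, 121, 155, 175] ⇒ [9, 22, 33, 76, 82, 121, 155, 175]
  SqiIII GACAT/5: at [41, 57, 100, 137, 161, 185] ⇒ [46, 62, 105, 142, 166, 190]
  EstV GAGAT/5: at [4, 28, 64, 92, 107, 113, 131] ⇒ [9, 33, 69, 97, 112, 118, 136]

All cut coordinates (distinct, sorted): [9, 22, 33, 46, 62, 69, 76, 82, 97, 105, 112, 118, 121, 136, 142, 155, 166, 175, 190]

Fragments:
  [0,9): 9 bp
  [9,22): 13 bp
  [22,33): 11 bp
  [33,46): 13 bp
  [46,62): 16 bp
  [62,69): 7 bp
  [69,76): 7 bp
  [76,82): 6 bp
  [82,97): 15 bp
  [97,105): 8 bp
  [105,112): 7 bp
  [112,118): 6 bp
  [118,121): 3 bp
  [121,136): 15 bp
  [136,142): 6 bp
  [142,155): 13 bp
  [155,166): 11 bp
  [166,175): 9 bp
  [175,190): 15 bp
  [190,191): 1 bp

[1,3,6,6,6,7,7,7,8,9,9,11,11,13,13,13,15,15,15,16]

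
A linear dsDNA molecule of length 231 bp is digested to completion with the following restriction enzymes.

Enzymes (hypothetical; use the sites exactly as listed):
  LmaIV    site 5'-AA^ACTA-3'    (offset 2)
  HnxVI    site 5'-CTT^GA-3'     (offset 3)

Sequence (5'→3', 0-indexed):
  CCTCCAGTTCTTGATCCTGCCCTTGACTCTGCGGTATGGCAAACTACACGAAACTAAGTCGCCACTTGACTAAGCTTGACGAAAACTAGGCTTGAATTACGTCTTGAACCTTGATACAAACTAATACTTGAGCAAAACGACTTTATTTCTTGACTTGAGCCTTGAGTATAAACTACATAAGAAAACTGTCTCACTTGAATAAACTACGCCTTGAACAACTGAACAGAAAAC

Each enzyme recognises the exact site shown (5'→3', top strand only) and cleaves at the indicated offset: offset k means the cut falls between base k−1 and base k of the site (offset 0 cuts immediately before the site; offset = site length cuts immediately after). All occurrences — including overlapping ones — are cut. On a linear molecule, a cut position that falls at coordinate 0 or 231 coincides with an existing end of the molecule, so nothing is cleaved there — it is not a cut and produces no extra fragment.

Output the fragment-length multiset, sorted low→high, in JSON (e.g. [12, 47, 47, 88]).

[5,6,7,7,7,7,8,9,10,10,10,10,12,12,12,15,18,19,22,25]

Per-enzyme occurrences:
  LmaIV (AAACTA, off=2): starts [40, 50, 82, 117, 169, 200] → cuts [42, 52, 84, 119, 171, 202]
  HnxVI (CTTGA, off=3): starts [9, 21, 64, 74, 90, 102, 109, 126, 148, 153, 160, 193, 209] → cuts [12, 24, 67, 77, 93, 105, 112, 129, 151, 156, 163, 196, 212]

Pooled cuts: [12, 24, 42, 52, 67, 77, 84, 93, 105, 112, 119, 129, 151, 156, 163, 171, 196, 202, 212]

Fragments:
  [0,12): 12 bp
  [12,24): 12 bp
  [24,42): 18 bp
  [42,52): 10 bp
  [52,67): 15 bp
  [67,77): 10 bp
  [77,84): 7 bp
  [84,93): 9 bp
  [93,105): 12 bp
  [105,112): 7 bp
  [112,119): 7 bp
  [119,129): 10 bp
  [129,151): 22 bp
  [151,156): 5 bp
  [156,163): 7 bp
  [163,171): 8 bp
  [171,196): 25 bp
  [196,202): 6 bp
  [202,212): 10 bp
  [212,231): 19 bp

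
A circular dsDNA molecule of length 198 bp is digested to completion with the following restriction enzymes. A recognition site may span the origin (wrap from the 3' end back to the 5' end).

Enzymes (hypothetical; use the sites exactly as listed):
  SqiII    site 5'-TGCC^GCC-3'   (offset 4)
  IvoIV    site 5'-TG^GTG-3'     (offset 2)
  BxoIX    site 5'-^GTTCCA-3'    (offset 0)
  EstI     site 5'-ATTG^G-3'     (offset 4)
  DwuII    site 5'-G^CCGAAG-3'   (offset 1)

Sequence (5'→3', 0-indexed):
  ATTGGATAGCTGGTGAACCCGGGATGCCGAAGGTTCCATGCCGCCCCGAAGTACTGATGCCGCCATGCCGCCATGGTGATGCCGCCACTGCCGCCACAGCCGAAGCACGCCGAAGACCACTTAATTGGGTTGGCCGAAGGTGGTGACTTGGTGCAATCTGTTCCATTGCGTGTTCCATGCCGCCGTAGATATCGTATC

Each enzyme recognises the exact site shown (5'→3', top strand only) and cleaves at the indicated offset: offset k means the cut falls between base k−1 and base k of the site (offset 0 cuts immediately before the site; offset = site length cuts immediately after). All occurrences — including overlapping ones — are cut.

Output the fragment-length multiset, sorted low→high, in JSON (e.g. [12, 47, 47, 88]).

Scan for sites:
  SqiII TGCCGCC/4: at [38, 57, 65, 79, 88, 177] ⇒ [42, 61, 69, 83, 92, 181]
  IvoIV TGGTG/2: at [10, 73, 140, 148] ⇒ [12, 75, 142, 150]
  BxoIX GTTCCA/0: at [32, 159, 171] ⇒ [32, 159, 171]
  EstI ATTGG/4: at [0, 123] ⇒ [4, 127]
  DwuII GCCGAAG/1: at [25, 98, 108, 132] ⇒ [26, 99, 109, 133]

All cut coordinates (distinct, sorted): [4, 12, 26, 32, 42, 61, 69, 75, 83, 92, 99, 109, 127, 133, 142, 150, 159, 171, 181]

Fragment lengths:
  4→12: 8 bp
  12→26: 14 bp
  26→32: 6 bp
  32→42: 10 bp
  42→61: 19 bp
  61→69: 8 bp
  69→75: 6 bp
  75→83: 8 bp
  83→92: 9 bp
  92→99: 7 bp
  99→109: 10 bp
  109→127: 18 bp
  127→133: 6 bp
  133→142: 9 bp
  142→150: 8 bp
  150→159: 9 bp
  159→171: 12 bp
  171→181: 10 bp
  181→4 (wrap): 198-181+4 = 21 bp

[6,6,6,7,8,8,8,8,9,9,9,10,10,10,12,14,18,19,21]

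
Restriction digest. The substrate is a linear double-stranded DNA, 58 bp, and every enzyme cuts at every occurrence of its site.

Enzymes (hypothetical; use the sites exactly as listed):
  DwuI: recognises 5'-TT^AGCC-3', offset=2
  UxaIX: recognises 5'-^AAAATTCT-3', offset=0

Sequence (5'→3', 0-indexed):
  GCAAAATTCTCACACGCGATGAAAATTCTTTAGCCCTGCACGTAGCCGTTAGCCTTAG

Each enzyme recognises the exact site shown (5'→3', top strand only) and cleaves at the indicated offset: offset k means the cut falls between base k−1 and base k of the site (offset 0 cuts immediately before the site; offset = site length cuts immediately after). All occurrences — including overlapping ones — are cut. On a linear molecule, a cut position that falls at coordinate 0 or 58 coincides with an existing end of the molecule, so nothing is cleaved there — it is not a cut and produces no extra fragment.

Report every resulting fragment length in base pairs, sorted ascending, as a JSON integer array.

Per-enzyme occurrences:
  DwuI TTAGCC/2: at [29, 48] ⇒ [31, 50]
  UxaIX AAAATTCT/0: at [2, 21] ⇒ [2, 21]

Pooled cuts: [2, 21, 31, 50]

Fragment lengths:
  [0,2): 2 bp
  [2,21): 19 bp
  [21,31): 10 bp
  [31,50): 19 bp
  [50,58): 8 bp

[2,8,10,19,19]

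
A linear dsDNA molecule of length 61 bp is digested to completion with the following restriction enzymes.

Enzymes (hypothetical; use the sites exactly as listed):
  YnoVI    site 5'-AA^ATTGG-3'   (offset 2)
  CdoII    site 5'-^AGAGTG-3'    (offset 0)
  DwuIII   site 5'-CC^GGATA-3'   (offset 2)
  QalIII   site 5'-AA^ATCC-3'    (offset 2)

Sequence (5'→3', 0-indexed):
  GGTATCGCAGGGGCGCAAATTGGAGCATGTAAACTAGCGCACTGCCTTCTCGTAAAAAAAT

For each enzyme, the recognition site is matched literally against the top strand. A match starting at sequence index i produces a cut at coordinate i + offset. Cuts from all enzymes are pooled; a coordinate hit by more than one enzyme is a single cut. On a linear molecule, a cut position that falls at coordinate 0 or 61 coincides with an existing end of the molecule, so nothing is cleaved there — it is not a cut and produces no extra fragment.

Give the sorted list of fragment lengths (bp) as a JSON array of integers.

[18,43]

Scan for sites:
  YnoVI AAATTGG/2: at [16] ⇒ [18]
  CdoII (AGAGTG, off=0): no sites
  DwuIII (CCGGATA, off=2): no sites
  QalIII (AAATCC, off=2): no sites

All cut coordinates (distinct, sorted): [18]

Fragment lengths:
  [0,18): 18 bp
  [18,61): 43 bp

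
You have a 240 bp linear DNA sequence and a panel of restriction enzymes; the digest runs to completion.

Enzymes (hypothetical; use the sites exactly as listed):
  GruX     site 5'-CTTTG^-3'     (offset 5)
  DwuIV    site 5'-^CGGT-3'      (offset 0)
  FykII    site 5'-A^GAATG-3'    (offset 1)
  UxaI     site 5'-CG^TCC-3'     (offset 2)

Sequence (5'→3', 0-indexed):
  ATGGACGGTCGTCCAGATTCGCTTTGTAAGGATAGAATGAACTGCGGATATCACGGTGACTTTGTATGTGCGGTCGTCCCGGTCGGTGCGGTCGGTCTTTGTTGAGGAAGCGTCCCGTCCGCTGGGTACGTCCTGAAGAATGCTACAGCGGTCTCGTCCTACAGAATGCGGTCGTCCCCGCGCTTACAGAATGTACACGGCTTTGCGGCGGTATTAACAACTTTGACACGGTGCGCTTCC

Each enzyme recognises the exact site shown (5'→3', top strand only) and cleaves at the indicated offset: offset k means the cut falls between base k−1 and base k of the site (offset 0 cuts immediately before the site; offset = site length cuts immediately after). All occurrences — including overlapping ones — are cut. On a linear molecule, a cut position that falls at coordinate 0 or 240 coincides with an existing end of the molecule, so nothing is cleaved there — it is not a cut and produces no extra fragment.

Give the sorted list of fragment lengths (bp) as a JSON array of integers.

[3,3,3,4,4,5,5,5,5,6,6,6,6,7,7,8,8,9,11,11,11,12,13,14,15,17,17,19]

Site scan:
  GruX CTTTG/5: at [21, 59, 96, 200, 220] ⇒ [26, 64, 101, 205, 225]
  DwuIV CGGT/0: at [5, 53, 70, 79, 83, 88, 92, 148, 168, 208, 228] ⇒ [5, 53, 70, 79, 83, 88, 92, 148, 168, 208, 228]
  FykII AGAATG/1: at [33, 136, 162, 187] ⇒ [34, 137, 163, 188]
  UxaI CGTCC/2: at [9, 74, 110, 115, 128, 154, 172] ⇒ [11, 76, 112, 117, 130, 156, 174]

Pooled cuts: [5, 11, 26, 34, 53, 64, 70, 76, 79, 83, 88, 92, 101, 112, 117, 130, 137, 148, 156, 163, 168, 174, 188, 205, 208, 225, 228]

Fragment lengths:
  [0,5): 5 bp
  [5,11): 6 bp
  [11,26): 15 bp
  [26,34): 8 bp
  [34,53): 19 bp
  [53,64): 11 bp
  [64,70): 6 bp
  [70,76): 6 bp
  [76,79): 3 bp
  [79,83): 4 bp
  [83,88): 5 bp
  [88,92): 4 bp
  [92,101): 9 bp
  [101,112): 11 bp
  [112,117): 5 bp
  [117,130): 13 bp
  [130,137): 7 bp
  [137,148): 11 bp
  [148,156): 8 bp
  [156,163): 7 bp
  [163,168): 5 bp
  [168,174): 6 bp
  [174,188): 14 bp
  [188,205): 17 bp
  [205,208): 3 bp
  [208,225): 17 bp
  [225,228): 3 bp
  [228,240): 12 bp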